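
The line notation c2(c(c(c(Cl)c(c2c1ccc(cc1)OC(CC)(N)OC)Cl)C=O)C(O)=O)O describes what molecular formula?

Heavy atoms from the SMILES: 18 C, 2 Cl, 1 N, 6 O.
Implicit hydrogens by atom environment:
  8 × C (aromatic): no H
  4 × C (aromatic): 1 H each → 4
  4 × O: no H
  2 × C: 3 H each → 6
  2 × C: no H
  2 × Cl: no H
  2 × O: 1 H each → 2
  1 × C: 2 H
  1 × C: 1 H
  1 × N: 2 H
  Total hydrogens = 17.
Molecular formula: C18H17Cl2NO6

C18H17Cl2NO6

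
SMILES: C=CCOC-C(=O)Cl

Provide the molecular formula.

Heavy atoms from the SMILES: 5 C, 1 Cl, 2 O.
Implicit hydrogens by atom environment:
  3 × C: 2 H each → 6
  2 × O: no H
  1 × C: 1 H
  1 × C: no H
  1 × Cl: no H
  Total hydrogens = 7.
Molecular formula: C5H7ClO2

C5H7ClO2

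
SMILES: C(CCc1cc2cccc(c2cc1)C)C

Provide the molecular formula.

C15H18

Heavy atoms from the SMILES: 15 C.
Implicit hydrogens by atom environment:
  6 × C (aromatic): 1 H each → 6
  4 × C (aromatic): no H
  3 × C: 2 H each → 6
  2 × C: 3 H each → 6
  Total hydrogens = 18.
Molecular formula: C15H18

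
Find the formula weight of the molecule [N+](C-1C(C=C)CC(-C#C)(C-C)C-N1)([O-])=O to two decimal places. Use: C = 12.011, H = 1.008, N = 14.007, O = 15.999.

Molecular formula: C11H16N2O2.
M = 11×12.011 + 16×1.008 + 2×14.007 + 2×15.999 = 208.26 g/mol.

208.26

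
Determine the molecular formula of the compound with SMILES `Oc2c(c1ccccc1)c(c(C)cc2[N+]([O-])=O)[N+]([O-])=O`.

Heavy atoms from the SMILES: 13 C, 2 N, 5 O.
Implicit hydrogens by atom environment:
  6 × C (aromatic): 1 H each → 6
  6 × C (aromatic): no H
  2 × N (charge +1): no H
  2 × O: no H
  2 × O (charge -1): no H
  1 × C: 3 H
  1 × O: 1 H
  Total hydrogens = 10.
Molecular formula: C13H10N2O5

C13H10N2O5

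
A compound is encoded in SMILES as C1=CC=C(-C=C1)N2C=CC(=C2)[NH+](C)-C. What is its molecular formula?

C12H15N2+

Heavy atoms from the SMILES: 12 C, 2 N.
Implicit hydrogens by atom environment:
  8 × C (aromatic): 1 H each → 8
  2 × C: 3 H each → 6
  2 × C (aromatic): no H
  1 × N (charge +1): 1 H
  1 × N (aromatic): no H
  Total hydrogens = 15.
Net charge +1.
Molecular formula: C12H15N2+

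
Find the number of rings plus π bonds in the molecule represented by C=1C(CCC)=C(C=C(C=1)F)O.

Molecular formula from the SMILES: C9H11FO.
DoU = (2C + 2 + N − H − X)/2 = (2·9 + 2 + 0 − 11 − 1)/2 = 8/2 = 4.
(Structurally: 1 ring(s) + 3 π bond(s) = 4.)

4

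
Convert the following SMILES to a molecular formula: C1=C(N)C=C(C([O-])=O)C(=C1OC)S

Heavy atoms from the SMILES: 8 C, 1 N, 3 O, 1 S.
Implicit hydrogens by atom environment:
  4 × C (aromatic): no H
  2 × C (aromatic): 1 H each → 2
  2 × O: no H
  1 × C: 3 H
  1 × C: no H
  1 × N: 2 H
  1 × O (charge -1): no H
  1 × S: 1 H
  Total hydrogens = 8.
Net charge -1.
Molecular formula: C8H8NO3S-

C8H8NO3S-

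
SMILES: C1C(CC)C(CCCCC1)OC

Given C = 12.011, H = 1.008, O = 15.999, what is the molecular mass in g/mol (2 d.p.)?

Molecular formula: C11H22O.
M = 11×12.011 + 22×1.008 + 1×15.999 = 170.30 g/mol.

170.30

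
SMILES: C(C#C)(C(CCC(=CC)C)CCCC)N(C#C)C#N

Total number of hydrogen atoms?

Hydrogens are implicit in SMILES; fill each atom to its normal valence:
  5 × C: 2 H each → 10
  5 × C: 1 H each → 5
  4 × C: no H
  3 × C: 3 H each → 9
  2 × N: no H
  Total hydrogens = 24.

24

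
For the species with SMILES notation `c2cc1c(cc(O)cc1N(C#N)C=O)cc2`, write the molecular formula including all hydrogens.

C12H8N2O2

Heavy atoms from the SMILES: 12 C, 2 N, 2 O.
Implicit hydrogens by atom environment:
  6 × C (aromatic): 1 H each → 6
  4 × C (aromatic): no H
  2 × N: no H
  1 × C: 1 H
  1 × C: no H
  1 × O: 1 H
  1 × O: no H
  Total hydrogens = 8.
Molecular formula: C12H8N2O2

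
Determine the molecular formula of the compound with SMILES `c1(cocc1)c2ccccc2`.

Heavy atoms from the SMILES: 10 C, 1 O.
Implicit hydrogens by atom environment:
  8 × C (aromatic): 1 H each → 8
  2 × C (aromatic): no H
  1 × O (aromatic): no H
  Total hydrogens = 8.
Molecular formula: C10H8O

C10H8O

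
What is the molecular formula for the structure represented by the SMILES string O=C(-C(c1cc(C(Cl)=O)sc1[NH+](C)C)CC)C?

C12H17ClNO2S+

Heavy atoms from the SMILES: 12 C, 1 Cl, 1 N, 2 O, 1 S.
Implicit hydrogens by atom environment:
  4 × C: 3 H each → 12
  3 × C (aromatic): no H
  2 × C: no H
  2 × O: no H
  1 × C: 2 H
  1 × C (aromatic): 1 H
  1 × C: 1 H
  1 × Cl: no H
  1 × N (charge +1): 1 H
  1 × S (aromatic): no H
  Total hydrogens = 17.
Net charge +1.
Molecular formula: C12H17ClNO2S+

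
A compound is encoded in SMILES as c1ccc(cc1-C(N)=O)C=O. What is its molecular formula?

Heavy atoms from the SMILES: 8 C, 1 N, 2 O.
Implicit hydrogens by atom environment:
  4 × C (aromatic): 1 H each → 4
  2 × C (aromatic): no H
  2 × O: no H
  1 × C: 1 H
  1 × C: no H
  1 × N: 2 H
  Total hydrogens = 7.
Molecular formula: C8H7NO2

C8H7NO2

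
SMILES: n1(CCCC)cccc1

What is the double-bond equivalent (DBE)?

3

Molecular formula from the SMILES: C8H13N.
DoU = (2C + 2 + N − H − X)/2 = (2·8 + 2 + 1 − 13 − 0)/2 = 6/2 = 3.
(Structurally: 1 ring(s) + 2 π bond(s) = 3.)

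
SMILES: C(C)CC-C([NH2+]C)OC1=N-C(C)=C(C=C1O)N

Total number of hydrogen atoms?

22

Hydrogens are implicit in SMILES; fill each atom to its normal valence:
  4 × C (aromatic): no H
  3 × C: 3 H each → 9
  3 × C: 2 H each → 6
  1 × C (aromatic): 1 H
  1 × C: 1 H
  1 × N (charge +1): 2 H
  1 × N: 2 H
  1 × N (aromatic): no H
  1 × O: 1 H
  1 × O: no H
  Total hydrogens = 22.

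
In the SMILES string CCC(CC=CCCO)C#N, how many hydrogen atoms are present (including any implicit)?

15

Hydrogens are implicit in SMILES; fill each atom to its normal valence:
  4 × C: 2 H each → 8
  3 × C: 1 H each → 3
  1 × C: 3 H
  1 × C: no H
  1 × N: no H
  1 × O: 1 H
  Total hydrogens = 15.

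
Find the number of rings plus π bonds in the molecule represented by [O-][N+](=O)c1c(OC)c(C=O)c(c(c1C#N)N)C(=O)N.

Molecular formula from the SMILES: C10H8N4O5.
DoU = (2C + 2 + N − H − X)/2 = (2·10 + 2 + 4 − 8 − 0)/2 = 18/2 = 9.
(Structurally: 1 ring(s) + 8 π bond(s) = 9.)

9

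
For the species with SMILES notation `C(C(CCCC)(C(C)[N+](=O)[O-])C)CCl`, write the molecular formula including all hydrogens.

C10H20ClNO2

Heavy atoms from the SMILES: 10 C, 1 Cl, 1 N, 2 O.
Implicit hydrogens by atom environment:
  5 × C: 2 H each → 10
  3 × C: 3 H each → 9
  1 × C: 1 H
  1 × C: no H
  1 × Cl: no H
  1 × N (charge +1): no H
  1 × O: no H
  1 × O (charge -1): no H
  Total hydrogens = 20.
Molecular formula: C10H20ClNO2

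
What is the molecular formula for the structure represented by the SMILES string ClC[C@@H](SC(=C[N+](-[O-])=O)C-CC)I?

C7H11ClINO2S

Heavy atoms from the SMILES: 7 C, 1 Cl, 1 I, 1 N, 2 O, 1 S.
Implicit hydrogens by atom environment:
  3 × C: 2 H each → 6
  2 × C: 1 H each → 2
  1 × C: 3 H
  1 × C: no H
  1 × Cl: no H
  1 × I: no H
  1 × N (charge +1): no H
  1 × O: no H
  1 × O (charge -1): no H
  1 × S: no H
  Total hydrogens = 11.
Molecular formula: C7H11ClINO2S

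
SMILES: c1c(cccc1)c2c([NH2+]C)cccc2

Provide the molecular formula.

Heavy atoms from the SMILES: 13 C, 1 N.
Implicit hydrogens by atom environment:
  9 × C (aromatic): 1 H each → 9
  3 × C (aromatic): no H
  1 × C: 3 H
  1 × N (charge +1): 2 H
  Total hydrogens = 14.
Net charge +1.
Molecular formula: C13H14N+

C13H14N+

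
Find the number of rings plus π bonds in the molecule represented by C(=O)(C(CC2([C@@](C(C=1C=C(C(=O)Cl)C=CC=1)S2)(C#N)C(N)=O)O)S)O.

10

Molecular formula from the SMILES: C15H13ClN2O5S2.
DoU = (2C + 2 + N − H − X)/2 = (2·15 + 2 + 2 − 13 − 1)/2 = 20/2 = 10.
(Structurally: 2 ring(s) + 8 π bond(s) = 10.)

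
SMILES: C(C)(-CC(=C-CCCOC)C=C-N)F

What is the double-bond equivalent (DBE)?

2

Molecular formula from the SMILES: C11H20FNO.
DoU = (2C + 2 + N − H − X)/2 = (2·11 + 2 + 1 − 20 − 1)/2 = 4/2 = 2.
(Structurally: 0 ring(s) + 2 π bond(s) = 2.)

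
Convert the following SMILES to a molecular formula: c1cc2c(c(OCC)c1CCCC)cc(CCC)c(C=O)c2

Heavy atoms from the SMILES: 20 C, 2 O.
Implicit hydrogens by atom environment:
  6 × C: 2 H each → 12
  6 × C (aromatic): no H
  4 × C (aromatic): 1 H each → 4
  3 × C: 3 H each → 9
  2 × O: no H
  1 × C: 1 H
  Total hydrogens = 26.
Molecular formula: C20H26O2

C20H26O2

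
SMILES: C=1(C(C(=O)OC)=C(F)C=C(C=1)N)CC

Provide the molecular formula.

C10H12FNO2

Heavy atoms from the SMILES: 10 C, 1 F, 1 N, 2 O.
Implicit hydrogens by atom environment:
  4 × C (aromatic): no H
  2 × C: 3 H each → 6
  2 × C (aromatic): 1 H each → 2
  2 × O: no H
  1 × C: 2 H
  1 × C: no H
  1 × F: no H
  1 × N: 2 H
  Total hydrogens = 12.
Molecular formula: C10H12FNO2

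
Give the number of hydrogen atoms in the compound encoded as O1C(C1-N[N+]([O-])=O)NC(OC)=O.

7

Hydrogens are implicit in SMILES; fill each atom to its normal valence:
  4 × O: no H
  2 × C: 1 H each → 2
  2 × N: 1 H each → 2
  1 × C: 3 H
  1 × C: no H
  1 × N (charge +1): no H
  1 × O (charge -1): no H
  Total hydrogens = 7.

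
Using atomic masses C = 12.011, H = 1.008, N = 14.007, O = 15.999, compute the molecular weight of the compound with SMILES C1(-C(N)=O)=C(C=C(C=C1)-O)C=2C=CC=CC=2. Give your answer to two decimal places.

213.24

Molecular formula: C13H11NO2.
M = 13×12.011 + 11×1.008 + 1×14.007 + 2×15.999 = 213.24 g/mol.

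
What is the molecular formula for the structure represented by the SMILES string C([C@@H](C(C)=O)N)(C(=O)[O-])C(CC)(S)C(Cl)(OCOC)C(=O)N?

Heavy atoms from the SMILES: 12 C, 1 Cl, 2 N, 6 O, 1 S.
Implicit hydrogens by atom environment:
  5 × C: no H
  5 × O: no H
  3 × C: 3 H each → 9
  2 × C: 2 H each → 4
  2 × C: 1 H each → 2
  2 × N: 2 H each → 4
  1 × Cl: no H
  1 × O (charge -1): no H
  1 × S: 1 H
  Total hydrogens = 20.
Net charge -1.
Molecular formula: C12H20ClN2O6S-

C12H20ClN2O6S-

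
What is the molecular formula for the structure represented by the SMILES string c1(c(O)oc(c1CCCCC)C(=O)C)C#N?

C12H15NO3

Heavy atoms from the SMILES: 12 C, 1 N, 3 O.
Implicit hydrogens by atom environment:
  4 × C: 2 H each → 8
  4 × C (aromatic): no H
  2 × C: 3 H each → 6
  2 × C: no H
  1 × N: no H
  1 × O: 1 H
  1 × O (aromatic): no H
  1 × O: no H
  Total hydrogens = 15.
Molecular formula: C12H15NO3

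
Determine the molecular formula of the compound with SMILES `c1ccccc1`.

Heavy atoms from the SMILES: 6 C.
Implicit hydrogens by atom environment:
  6 × C (aromatic): 1 H each → 6
  Total hydrogens = 6.
Molecular formula: C6H6

C6H6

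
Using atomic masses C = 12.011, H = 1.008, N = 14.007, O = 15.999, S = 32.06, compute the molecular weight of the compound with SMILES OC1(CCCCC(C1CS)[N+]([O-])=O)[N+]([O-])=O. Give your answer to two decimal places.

250.27

Molecular formula: C8H14N2O5S.
M = 8×12.011 + 14×1.008 + 2×14.007 + 5×15.999 + 1×32.06 = 250.27 g/mol.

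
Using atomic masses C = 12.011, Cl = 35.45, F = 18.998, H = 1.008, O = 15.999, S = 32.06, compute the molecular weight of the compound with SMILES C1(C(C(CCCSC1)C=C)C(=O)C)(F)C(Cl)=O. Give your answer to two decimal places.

278.77

Molecular formula: C12H16ClFO2S.
M = 12×12.011 + 1×35.45 + 1×18.998 + 16×1.008 + 2×15.999 + 1×32.06 = 278.77 g/mol.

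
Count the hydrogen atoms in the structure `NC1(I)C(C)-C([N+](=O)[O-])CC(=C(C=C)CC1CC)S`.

Hydrogens are implicit in SMILES; fill each atom to its normal valence:
  4 × C: 2 H each → 8
  4 × C: 1 H each → 4
  3 × C: no H
  2 × C: 3 H each → 6
  1 × I: no H
  1 × N: 2 H
  1 × N (charge +1): no H
  1 × O: no H
  1 × O (charge -1): no H
  1 × S: 1 H
  Total hydrogens = 21.

21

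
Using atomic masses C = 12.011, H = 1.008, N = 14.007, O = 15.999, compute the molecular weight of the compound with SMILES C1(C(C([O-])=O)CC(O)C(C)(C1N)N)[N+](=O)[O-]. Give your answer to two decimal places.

Molecular formula: C8H14N3O5-.
M = 8×12.011 + 14×1.008 + 3×14.007 + 5×15.999 = 232.22 g/mol.

232.22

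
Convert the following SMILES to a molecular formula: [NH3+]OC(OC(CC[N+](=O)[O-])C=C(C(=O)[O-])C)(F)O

C8H13FN2O7

Heavy atoms from the SMILES: 8 C, 1 F, 2 N, 7 O.
Implicit hydrogens by atom environment:
  4 × O: no H
  3 × C: no H
  2 × C: 2 H each → 4
  2 × C: 1 H each → 2
  2 × O (charge -1): no H
  1 × C: 3 H
  1 × F: no H
  1 × N (charge +1): 3 H
  1 × N (charge +1): no H
  1 × O: 1 H
  Total hydrogens = 13.
Molecular formula: C8H13FN2O7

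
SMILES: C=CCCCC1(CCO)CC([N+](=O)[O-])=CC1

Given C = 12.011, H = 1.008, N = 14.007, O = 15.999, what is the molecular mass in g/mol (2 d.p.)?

225.29

Molecular formula: C12H19NO3.
M = 12×12.011 + 19×1.008 + 1×14.007 + 3×15.999 = 225.29 g/mol.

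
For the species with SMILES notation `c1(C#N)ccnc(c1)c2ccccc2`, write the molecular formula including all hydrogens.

C12H8N2

Heavy atoms from the SMILES: 12 C, 2 N.
Implicit hydrogens by atom environment:
  8 × C (aromatic): 1 H each → 8
  3 × C (aromatic): no H
  1 × C: no H
  1 × N (aromatic): no H
  1 × N: no H
  Total hydrogens = 8.
Molecular formula: C12H8N2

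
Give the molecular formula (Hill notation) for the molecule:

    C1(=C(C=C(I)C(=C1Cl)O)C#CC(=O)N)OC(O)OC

C11H9ClINO5

Heavy atoms from the SMILES: 11 C, 1 Cl, 1 I, 1 N, 5 O.
Implicit hydrogens by atom environment:
  5 × C (aromatic): no H
  3 × C: no H
  3 × O: no H
  2 × O: 1 H each → 2
  1 × C: 3 H
  1 × C (aromatic): 1 H
  1 × C: 1 H
  1 × Cl: no H
  1 × I: no H
  1 × N: 2 H
  Total hydrogens = 9.
Molecular formula: C11H9ClINO5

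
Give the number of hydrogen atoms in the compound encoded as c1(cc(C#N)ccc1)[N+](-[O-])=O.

4

Hydrogens are implicit in SMILES; fill each atom to its normal valence:
  4 × C (aromatic): 1 H each → 4
  2 × C (aromatic): no H
  1 × C: no H
  1 × N: no H
  1 × N (charge +1): no H
  1 × O: no H
  1 × O (charge -1): no H
  Total hydrogens = 4.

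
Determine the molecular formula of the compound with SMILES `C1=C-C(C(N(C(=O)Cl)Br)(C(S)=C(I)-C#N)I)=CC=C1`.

Heavy atoms from the SMILES: 1 Br, 11 C, 1 Cl, 2 I, 2 N, 1 O, 1 S.
Implicit hydrogens by atom environment:
  5 × C (aromatic): 1 H each → 5
  5 × C: no H
  2 × I: no H
  2 × N: no H
  1 × Br: no H
  1 × C (aromatic): no H
  1 × Cl: no H
  1 × O: no H
  1 × S: 1 H
  Total hydrogens = 6.
Molecular formula: C11H6BrClI2N2OS

C11H6BrClI2N2OS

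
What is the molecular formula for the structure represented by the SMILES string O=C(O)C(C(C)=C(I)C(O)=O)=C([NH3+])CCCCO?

Heavy atoms from the SMILES: 11 C, 1 I, 1 N, 5 O.
Implicit hydrogens by atom environment:
  6 × C: no H
  4 × C: 2 H each → 8
  3 × O: 1 H each → 3
  2 × O: no H
  1 × C: 3 H
  1 × I: no H
  1 × N (charge +1): 3 H
  Total hydrogens = 17.
Net charge +1.
Molecular formula: C11H17INO5+

C11H17INO5+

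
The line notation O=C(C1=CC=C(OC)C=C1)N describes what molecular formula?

C8H9NO2

Heavy atoms from the SMILES: 8 C, 1 N, 2 O.
Implicit hydrogens by atom environment:
  4 × C (aromatic): 1 H each → 4
  2 × C (aromatic): no H
  2 × O: no H
  1 × C: 3 H
  1 × C: no H
  1 × N: 2 H
  Total hydrogens = 9.
Molecular formula: C8H9NO2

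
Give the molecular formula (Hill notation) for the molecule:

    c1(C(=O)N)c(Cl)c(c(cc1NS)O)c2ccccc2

C13H11ClN2O2S

Heavy atoms from the SMILES: 13 C, 1 Cl, 2 N, 2 O, 1 S.
Implicit hydrogens by atom environment:
  6 × C (aromatic): 1 H each → 6
  6 × C (aromatic): no H
  1 × C: no H
  1 × Cl: no H
  1 × N: 2 H
  1 × N: 1 H
  1 × O: 1 H
  1 × O: no H
  1 × S: 1 H
  Total hydrogens = 11.
Molecular formula: C13H11ClN2O2S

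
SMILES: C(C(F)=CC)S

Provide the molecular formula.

Heavy atoms from the SMILES: 4 C, 1 F, 1 S.
Implicit hydrogens by atom environment:
  1 × C: 3 H
  1 × C: 2 H
  1 × C: 1 H
  1 × C: no H
  1 × F: no H
  1 × S: 1 H
  Total hydrogens = 7.
Molecular formula: C4H7FS

C4H7FS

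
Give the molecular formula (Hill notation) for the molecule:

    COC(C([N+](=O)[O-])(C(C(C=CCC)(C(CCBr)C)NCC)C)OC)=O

Heavy atoms from the SMILES: 1 Br, 17 C, 2 N, 5 O.
Implicit hydrogens by atom environment:
  6 × C: 3 H each → 18
  4 × C: 2 H each → 8
  4 × C: 1 H each → 4
  4 × O: no H
  3 × C: no H
  1 × Br: no H
  1 × N: 1 H
  1 × N (charge +1): no H
  1 × O (charge -1): no H
  Total hydrogens = 31.
Molecular formula: C17H31BrN2O5

C17H31BrN2O5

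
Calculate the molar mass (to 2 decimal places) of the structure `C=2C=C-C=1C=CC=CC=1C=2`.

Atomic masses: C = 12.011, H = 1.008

128.17

Molecular formula: C10H8.
M = 10×12.011 + 8×1.008 = 128.17 g/mol.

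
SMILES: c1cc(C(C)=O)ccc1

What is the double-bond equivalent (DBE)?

Molecular formula from the SMILES: C8H8O.
DoU = (2C + 2 + N − H − X)/2 = (2·8 + 2 + 0 − 8 − 0)/2 = 10/2 = 5.
(Structurally: 1 ring(s) + 4 π bond(s) = 5.)

5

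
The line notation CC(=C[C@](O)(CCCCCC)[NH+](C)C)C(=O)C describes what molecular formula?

C14H28NO2+

Heavy atoms from the SMILES: 14 C, 1 N, 2 O.
Implicit hydrogens by atom environment:
  5 × C: 3 H each → 15
  5 × C: 2 H each → 10
  3 × C: no H
  1 × C: 1 H
  1 × N (charge +1): 1 H
  1 × O: 1 H
  1 × O: no H
  Total hydrogens = 28.
Net charge +1.
Molecular formula: C14H28NO2+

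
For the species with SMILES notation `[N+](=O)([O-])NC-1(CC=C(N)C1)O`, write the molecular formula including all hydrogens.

Heavy atoms from the SMILES: 5 C, 3 N, 3 O.
Implicit hydrogens by atom environment:
  2 × C: 2 H each → 4
  2 × C: no H
  1 × C: 1 H
  1 × N: 2 H
  1 × N: 1 H
  1 × N (charge +1): no H
  1 × O: 1 H
  1 × O: no H
  1 × O (charge -1): no H
  Total hydrogens = 9.
Molecular formula: C5H9N3O3

C5H9N3O3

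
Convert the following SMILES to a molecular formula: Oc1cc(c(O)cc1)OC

Heavy atoms from the SMILES: 7 C, 3 O.
Implicit hydrogens by atom environment:
  3 × C (aromatic): 1 H each → 3
  3 × C (aromatic): no H
  2 × O: 1 H each → 2
  1 × C: 3 H
  1 × O: no H
  Total hydrogens = 8.
Molecular formula: C7H8O3

C7H8O3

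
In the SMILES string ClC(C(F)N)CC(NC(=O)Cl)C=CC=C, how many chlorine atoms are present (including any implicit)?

The symbol for chlorine appears 2 times in the SMILES.

2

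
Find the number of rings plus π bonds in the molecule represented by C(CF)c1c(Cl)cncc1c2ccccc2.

8

Molecular formula from the SMILES: C13H11ClFN.
DoU = (2C + 2 + N − H − X)/2 = (2·13 + 2 + 1 − 11 − 2)/2 = 16/2 = 8.
(Structurally: 2 ring(s) + 6 π bond(s) = 8.)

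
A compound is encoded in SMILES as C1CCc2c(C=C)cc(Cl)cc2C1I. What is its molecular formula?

Heavy atoms from the SMILES: 12 C, 1 Cl, 1 I.
Implicit hydrogens by atom environment:
  4 × C: 2 H each → 8
  4 × C (aromatic): no H
  2 × C (aromatic): 1 H each → 2
  2 × C: 1 H each → 2
  1 × Cl: no H
  1 × I: no H
  Total hydrogens = 12.
Molecular formula: C12H12ClI

C12H12ClI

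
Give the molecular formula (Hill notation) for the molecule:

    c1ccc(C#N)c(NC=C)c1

Heavy atoms from the SMILES: 9 C, 2 N.
Implicit hydrogens by atom environment:
  4 × C (aromatic): 1 H each → 4
  2 × C (aromatic): no H
  1 × C: 2 H
  1 × C: 1 H
  1 × C: no H
  1 × N: 1 H
  1 × N: no H
  Total hydrogens = 8.
Molecular formula: C9H8N2

C9H8N2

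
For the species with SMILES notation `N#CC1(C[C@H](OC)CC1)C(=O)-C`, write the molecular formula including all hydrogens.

C9H13NO2

Heavy atoms from the SMILES: 9 C, 1 N, 2 O.
Implicit hydrogens by atom environment:
  3 × C: 2 H each → 6
  3 × C: no H
  2 × C: 3 H each → 6
  2 × O: no H
  1 × C: 1 H
  1 × N: no H
  Total hydrogens = 13.
Molecular formula: C9H13NO2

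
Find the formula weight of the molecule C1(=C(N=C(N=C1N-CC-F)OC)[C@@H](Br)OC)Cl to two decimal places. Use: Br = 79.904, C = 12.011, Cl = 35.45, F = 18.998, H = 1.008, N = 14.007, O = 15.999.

328.57

Molecular formula: C9H12BrClFN3O2.
M = 1×79.904 + 9×12.011 + 1×35.45 + 1×18.998 + 12×1.008 + 3×14.007 + 2×15.999 = 328.57 g/mol.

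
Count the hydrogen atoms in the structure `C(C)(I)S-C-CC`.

11

Hydrogens are implicit in SMILES; fill each atom to its normal valence:
  2 × C: 3 H each → 6
  2 × C: 2 H each → 4
  1 × C: 1 H
  1 × I: no H
  1 × S: no H
  Total hydrogens = 11.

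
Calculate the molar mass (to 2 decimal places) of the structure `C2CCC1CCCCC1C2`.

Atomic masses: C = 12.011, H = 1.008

138.25

Molecular formula: C10H18.
M = 10×12.011 + 18×1.008 = 138.25 g/mol.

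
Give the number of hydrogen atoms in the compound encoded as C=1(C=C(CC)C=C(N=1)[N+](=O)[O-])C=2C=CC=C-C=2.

12

Hydrogens are implicit in SMILES; fill each atom to its normal valence:
  7 × C (aromatic): 1 H each → 7
  4 × C (aromatic): no H
  1 × C: 3 H
  1 × C: 2 H
  1 × N (aromatic): no H
  1 × N (charge +1): no H
  1 × O: no H
  1 × O (charge -1): no H
  Total hydrogens = 12.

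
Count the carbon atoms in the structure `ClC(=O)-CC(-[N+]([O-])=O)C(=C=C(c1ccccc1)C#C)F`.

The symbol for carbon appears 14 times in the SMILES. Lowercase c denotes aromatic carbon and counts toward C.

14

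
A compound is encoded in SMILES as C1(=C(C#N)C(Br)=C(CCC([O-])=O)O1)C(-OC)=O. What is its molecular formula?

C10H7BrNO5-

Heavy atoms from the SMILES: 1 Br, 10 C, 1 N, 5 O.
Implicit hydrogens by atom environment:
  4 × C (aromatic): no H
  3 × C: no H
  3 × O: no H
  2 × C: 2 H each → 4
  1 × Br: no H
  1 × C: 3 H
  1 × N: no H
  1 × O (aromatic): no H
  1 × O (charge -1): no H
  Total hydrogens = 7.
Net charge -1.
Molecular formula: C10H7BrNO5-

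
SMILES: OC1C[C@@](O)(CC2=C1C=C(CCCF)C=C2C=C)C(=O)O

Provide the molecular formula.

C16H19FO4

Heavy atoms from the SMILES: 16 C, 1 F, 4 O.
Implicit hydrogens by atom environment:
  6 × C: 2 H each → 12
  4 × C (aromatic): no H
  3 × O: 1 H each → 3
  2 × C (aromatic): 1 H each → 2
  2 × C: 1 H each → 2
  2 × C: no H
  1 × F: no H
  1 × O: no H
  Total hydrogens = 19.
Molecular formula: C16H19FO4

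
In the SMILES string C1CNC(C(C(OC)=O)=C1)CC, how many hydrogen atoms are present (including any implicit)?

Hydrogens are implicit in SMILES; fill each atom to its normal valence:
  3 × C: 2 H each → 6
  2 × C: 3 H each → 6
  2 × C: 1 H each → 2
  2 × C: no H
  2 × O: no H
  1 × N: 1 H
  Total hydrogens = 15.

15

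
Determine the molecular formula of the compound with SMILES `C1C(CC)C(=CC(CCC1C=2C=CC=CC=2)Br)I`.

C16H20BrI

Heavy atoms from the SMILES: 1 Br, 16 C, 1 I.
Implicit hydrogens by atom environment:
  5 × C (aromatic): 1 H each → 5
  4 × C: 2 H each → 8
  4 × C: 1 H each → 4
  1 × Br: no H
  1 × C: 3 H
  1 × C: no H
  1 × C (aromatic): no H
  1 × I: no H
  Total hydrogens = 20.
Molecular formula: C16H20BrI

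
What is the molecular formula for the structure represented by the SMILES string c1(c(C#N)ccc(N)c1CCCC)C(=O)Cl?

Heavy atoms from the SMILES: 12 C, 1 Cl, 2 N, 1 O.
Implicit hydrogens by atom environment:
  4 × C (aromatic): no H
  3 × C: 2 H each → 6
  2 × C (aromatic): 1 H each → 2
  2 × C: no H
  1 × C: 3 H
  1 × Cl: no H
  1 × N: 2 H
  1 × N: no H
  1 × O: no H
  Total hydrogens = 13.
Molecular formula: C12H13ClN2O

C12H13ClN2O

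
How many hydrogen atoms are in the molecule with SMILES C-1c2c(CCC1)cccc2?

12

Hydrogens are implicit in SMILES; fill each atom to its normal valence:
  4 × C: 2 H each → 8
  4 × C (aromatic): 1 H each → 4
  2 × C (aromatic): no H
  Total hydrogens = 12.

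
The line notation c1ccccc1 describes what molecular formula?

Heavy atoms from the SMILES: 6 C.
Implicit hydrogens by atom environment:
  6 × C (aromatic): 1 H each → 6
  Total hydrogens = 6.
Molecular formula: C6H6

C6H6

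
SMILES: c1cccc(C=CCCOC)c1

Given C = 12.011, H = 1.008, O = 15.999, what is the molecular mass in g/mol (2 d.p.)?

162.23

Molecular formula: C11H14O.
M = 11×12.011 + 14×1.008 + 1×15.999 = 162.23 g/mol.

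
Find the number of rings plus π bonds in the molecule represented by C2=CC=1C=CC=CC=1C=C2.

Molecular formula from the SMILES: C10H8.
DoU = (2C + 2 + N − H − X)/2 = (2·10 + 2 + 0 − 8 − 0)/2 = 14/2 = 7.
(Structurally: 2 ring(s) + 5 π bond(s) = 7.)

7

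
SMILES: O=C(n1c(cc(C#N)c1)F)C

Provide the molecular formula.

Heavy atoms from the SMILES: 7 C, 1 F, 2 N, 1 O.
Implicit hydrogens by atom environment:
  2 × C (aromatic): 1 H each → 2
  2 × C (aromatic): no H
  2 × C: no H
  1 × C: 3 H
  1 × F: no H
  1 × N (aromatic): no H
  1 × N: no H
  1 × O: no H
  Total hydrogens = 5.
Molecular formula: C7H5FN2O

C7H5FN2O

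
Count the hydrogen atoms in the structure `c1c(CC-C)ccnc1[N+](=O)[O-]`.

Hydrogens are implicit in SMILES; fill each atom to its normal valence:
  3 × C (aromatic): 1 H each → 3
  2 × C: 2 H each → 4
  2 × C (aromatic): no H
  1 × C: 3 H
  1 × N (aromatic): no H
  1 × N (charge +1): no H
  1 × O: no H
  1 × O (charge -1): no H
  Total hydrogens = 10.

10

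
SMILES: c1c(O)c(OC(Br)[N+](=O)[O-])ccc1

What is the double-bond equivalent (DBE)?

5

Molecular formula from the SMILES: C7H6BrNO4.
DoU = (2C + 2 + N − H − X)/2 = (2·7 + 2 + 1 − 6 − 1)/2 = 10/2 = 5.
(Structurally: 1 ring(s) + 4 π bond(s) = 5.)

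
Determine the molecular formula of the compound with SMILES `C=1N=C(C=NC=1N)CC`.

Heavy atoms from the SMILES: 6 C, 3 N.
Implicit hydrogens by atom environment:
  2 × C (aromatic): 1 H each → 2
  2 × C (aromatic): no H
  2 × N (aromatic): no H
  1 × C: 3 H
  1 × C: 2 H
  1 × N: 2 H
  Total hydrogens = 9.
Molecular formula: C6H9N3

C6H9N3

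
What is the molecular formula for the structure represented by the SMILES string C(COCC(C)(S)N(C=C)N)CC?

Heavy atoms from the SMILES: 9 C, 2 N, 1 O, 1 S.
Implicit hydrogens by atom environment:
  5 × C: 2 H each → 10
  2 × C: 3 H each → 6
  1 × C: 1 H
  1 × C: no H
  1 × N: 2 H
  1 × N: no H
  1 × O: no H
  1 × S: 1 H
  Total hydrogens = 20.
Molecular formula: C9H20N2OS

C9H20N2OS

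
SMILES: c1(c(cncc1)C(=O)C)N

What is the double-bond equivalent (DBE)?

5

Molecular formula from the SMILES: C7H8N2O.
DoU = (2C + 2 + N − H − X)/2 = (2·7 + 2 + 2 − 8 − 0)/2 = 10/2 = 5.
(Structurally: 1 ring(s) + 4 π bond(s) = 5.)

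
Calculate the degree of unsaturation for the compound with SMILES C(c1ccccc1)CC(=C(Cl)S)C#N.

7

Molecular formula from the SMILES: C11H10ClNS.
DoU = (2C + 2 + N − H − X)/2 = (2·11 + 2 + 1 − 10 − 1)/2 = 14/2 = 7.
(Structurally: 1 ring(s) + 6 π bond(s) = 7.)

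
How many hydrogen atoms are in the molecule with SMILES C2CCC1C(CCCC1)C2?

18

Hydrogens are implicit in SMILES; fill each atom to its normal valence:
  8 × C: 2 H each → 16
  2 × C: 1 H each → 2
  Total hydrogens = 18.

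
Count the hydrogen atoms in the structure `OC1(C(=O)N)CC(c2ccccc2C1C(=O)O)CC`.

Hydrogens are implicit in SMILES; fill each atom to its normal valence:
  4 × C (aromatic): 1 H each → 4
  3 × C: no H
  2 × C: 2 H each → 4
  2 × C: 1 H each → 2
  2 × C (aromatic): no H
  2 × O: 1 H each → 2
  2 × O: no H
  1 × C: 3 H
  1 × N: 2 H
  Total hydrogens = 17.

17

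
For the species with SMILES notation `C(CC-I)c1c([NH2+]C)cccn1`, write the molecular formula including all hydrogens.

Heavy atoms from the SMILES: 9 C, 1 I, 2 N.
Implicit hydrogens by atom environment:
  3 × C: 2 H each → 6
  3 × C (aromatic): 1 H each → 3
  2 × C (aromatic): no H
  1 × C: 3 H
  1 × I: no H
  1 × N (charge +1): 2 H
  1 × N (aromatic): no H
  Total hydrogens = 14.
Net charge +1.
Molecular formula: C9H14IN2+

C9H14IN2+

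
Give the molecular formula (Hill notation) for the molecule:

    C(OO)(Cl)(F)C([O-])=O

C2HClFO4-

Heavy atoms from the SMILES: 2 C, 1 Cl, 1 F, 4 O.
Implicit hydrogens by atom environment:
  2 × C: no H
  2 × O: no H
  1 × Cl: no H
  1 × F: no H
  1 × O: 1 H
  1 × O (charge -1): no H
  Total hydrogens = 1.
Net charge -1.
Molecular formula: C2HClFO4-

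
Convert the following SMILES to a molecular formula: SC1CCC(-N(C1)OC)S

Heavy atoms from the SMILES: 6 C, 1 N, 1 O, 2 S.
Implicit hydrogens by atom environment:
  3 × C: 2 H each → 6
  2 × C: 1 H each → 2
  2 × S: 1 H each → 2
  1 × C: 3 H
  1 × N: no H
  1 × O: no H
  Total hydrogens = 13.
Molecular formula: C6H13NOS2

C6H13NOS2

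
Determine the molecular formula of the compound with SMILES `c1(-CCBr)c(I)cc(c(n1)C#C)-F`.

C9H6BrFIN

Heavy atoms from the SMILES: 1 Br, 9 C, 1 F, 1 I, 1 N.
Implicit hydrogens by atom environment:
  4 × C (aromatic): no H
  2 × C: 2 H each → 4
  1 × Br: no H
  1 × C (aromatic): 1 H
  1 × C: 1 H
  1 × C: no H
  1 × F: no H
  1 × I: no H
  1 × N (aromatic): no H
  Total hydrogens = 6.
Molecular formula: C9H6BrFIN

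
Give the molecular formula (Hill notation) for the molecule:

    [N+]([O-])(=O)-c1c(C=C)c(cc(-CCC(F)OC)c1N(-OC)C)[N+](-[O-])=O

C14H18FN3O6

Heavy atoms from the SMILES: 14 C, 1 F, 3 N, 6 O.
Implicit hydrogens by atom environment:
  5 × C (aromatic): no H
  4 × O: no H
  3 × C: 3 H each → 9
  3 × C: 2 H each → 6
  2 × C: 1 H each → 2
  2 × N (charge +1): no H
  2 × O (charge -1): no H
  1 × C (aromatic): 1 H
  1 × F: no H
  1 × N: no H
  Total hydrogens = 18.
Molecular formula: C14H18FN3O6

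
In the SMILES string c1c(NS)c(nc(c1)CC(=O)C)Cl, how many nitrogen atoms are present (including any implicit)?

2

The symbol for nitrogen appears 2 times in the SMILES.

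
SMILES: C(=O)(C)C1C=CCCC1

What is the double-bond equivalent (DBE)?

Molecular formula from the SMILES: C8H12O.
DoU = (2C + 2 + N − H − X)/2 = (2·8 + 2 + 0 − 12 − 0)/2 = 6/2 = 3.
(Structurally: 1 ring(s) + 2 π bond(s) = 3.)

3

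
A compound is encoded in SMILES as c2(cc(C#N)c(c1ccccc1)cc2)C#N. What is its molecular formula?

Heavy atoms from the SMILES: 14 C, 2 N.
Implicit hydrogens by atom environment:
  8 × C (aromatic): 1 H each → 8
  4 × C (aromatic): no H
  2 × C: no H
  2 × N: no H
  Total hydrogens = 8.
Molecular formula: C14H8N2

C14H8N2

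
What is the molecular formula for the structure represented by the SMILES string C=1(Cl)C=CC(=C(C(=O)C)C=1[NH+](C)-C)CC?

C12H17ClNO+

Heavy atoms from the SMILES: 12 C, 1 Cl, 1 N, 1 O.
Implicit hydrogens by atom environment:
  4 × C: 3 H each → 12
  4 × C (aromatic): no H
  2 × C (aromatic): 1 H each → 2
  1 × C: 2 H
  1 × C: no H
  1 × Cl: no H
  1 × N (charge +1): 1 H
  1 × O: no H
  Total hydrogens = 17.
Net charge +1.
Molecular formula: C12H17ClNO+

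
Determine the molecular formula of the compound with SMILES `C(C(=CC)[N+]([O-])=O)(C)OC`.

Heavy atoms from the SMILES: 6 C, 1 N, 3 O.
Implicit hydrogens by atom environment:
  3 × C: 3 H each → 9
  2 × C: 1 H each → 2
  2 × O: no H
  1 × C: no H
  1 × N (charge +1): no H
  1 × O (charge -1): no H
  Total hydrogens = 11.
Molecular formula: C6H11NO3

C6H11NO3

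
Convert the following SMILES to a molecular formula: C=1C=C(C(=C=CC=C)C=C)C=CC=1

Heavy atoms from the SMILES: 13 C.
Implicit hydrogens by atom environment:
  5 × C (aromatic): 1 H each → 5
  3 × C: 1 H each → 3
  2 × C: 2 H each → 4
  2 × C: no H
  1 × C (aromatic): no H
  Total hydrogens = 12.
Molecular formula: C13H12

C13H12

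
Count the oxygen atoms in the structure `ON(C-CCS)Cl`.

1

The symbol for oxygen appears 1 time in the SMILES.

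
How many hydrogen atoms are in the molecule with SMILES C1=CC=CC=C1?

6

Hydrogens are implicit in SMILES; fill each atom to its normal valence:
  6 × C (aromatic): 1 H each → 6
  Total hydrogens = 6.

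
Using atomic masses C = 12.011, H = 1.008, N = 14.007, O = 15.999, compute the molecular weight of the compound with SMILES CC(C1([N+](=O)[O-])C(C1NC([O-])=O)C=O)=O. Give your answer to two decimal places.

215.14

Molecular formula: C7H7N2O6-.
M = 7×12.011 + 7×1.008 + 2×14.007 + 6×15.999 = 215.14 g/mol.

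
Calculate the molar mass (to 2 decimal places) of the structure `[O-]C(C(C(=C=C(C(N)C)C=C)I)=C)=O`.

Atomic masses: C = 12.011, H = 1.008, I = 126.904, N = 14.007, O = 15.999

Molecular formula: C10H11INO2-.
M = 10×12.011 + 11×1.008 + 1×126.904 + 1×14.007 + 2×15.999 = 304.11 g/mol.

304.11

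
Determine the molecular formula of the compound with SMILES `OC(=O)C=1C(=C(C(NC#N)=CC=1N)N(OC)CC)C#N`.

Heavy atoms from the SMILES: 12 C, 5 N, 3 O.
Implicit hydrogens by atom environment:
  5 × C (aromatic): no H
  3 × C: no H
  3 × N: no H
  2 × C: 3 H each → 6
  2 × O: no H
  1 × C: 2 H
  1 × C (aromatic): 1 H
  1 × N: 2 H
  1 × N: 1 H
  1 × O: 1 H
  Total hydrogens = 13.
Molecular formula: C12H13N5O3

C12H13N5O3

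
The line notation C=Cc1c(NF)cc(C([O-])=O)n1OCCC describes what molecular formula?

C10H12FN2O3-

Heavy atoms from the SMILES: 10 C, 1 F, 2 N, 3 O.
Implicit hydrogens by atom environment:
  3 × C: 2 H each → 6
  3 × C (aromatic): no H
  2 × O: no H
  1 × C: 3 H
  1 × C (aromatic): 1 H
  1 × C: 1 H
  1 × C: no H
  1 × F: no H
  1 × N: 1 H
  1 × N (aromatic): no H
  1 × O (charge -1): no H
  Total hydrogens = 12.
Net charge -1.
Molecular formula: C10H12FN2O3-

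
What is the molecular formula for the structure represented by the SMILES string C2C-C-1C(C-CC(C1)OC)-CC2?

C11H20O

Heavy atoms from the SMILES: 11 C, 1 O.
Implicit hydrogens by atom environment:
  7 × C: 2 H each → 14
  3 × C: 1 H each → 3
  1 × C: 3 H
  1 × O: no H
  Total hydrogens = 20.
Molecular formula: C11H20O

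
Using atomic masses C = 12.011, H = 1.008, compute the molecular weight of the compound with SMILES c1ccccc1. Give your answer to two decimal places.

Molecular formula: C6H6.
M = 6×12.011 + 6×1.008 = 78.11 g/mol.

78.11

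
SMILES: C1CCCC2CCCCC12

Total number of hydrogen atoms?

18

Hydrogens are implicit in SMILES; fill each atom to its normal valence:
  8 × C: 2 H each → 16
  2 × C: 1 H each → 2
  Total hydrogens = 18.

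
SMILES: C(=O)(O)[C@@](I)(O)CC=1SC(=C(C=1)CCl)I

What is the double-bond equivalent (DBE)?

4

Molecular formula from the SMILES: C8H7ClI2O3S.
DoU = (2C + 2 + N − H − X)/2 = (2·8 + 2 + 0 − 7 − 3)/2 = 8/2 = 4.
(Structurally: 1 ring(s) + 3 π bond(s) = 4.)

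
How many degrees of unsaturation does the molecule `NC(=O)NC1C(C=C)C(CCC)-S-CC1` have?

Molecular formula from the SMILES: C11H20N2OS.
DoU = (2C + 2 + N − H − X)/2 = (2·11 + 2 + 2 − 20 − 0)/2 = 6/2 = 3.
(Structurally: 1 ring(s) + 2 π bond(s) = 3.)

3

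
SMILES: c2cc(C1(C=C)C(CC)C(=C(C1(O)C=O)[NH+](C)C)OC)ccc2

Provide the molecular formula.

C19H26NO3+

Heavy atoms from the SMILES: 19 C, 1 N, 3 O.
Implicit hydrogens by atom environment:
  5 × C (aromatic): 1 H each → 5
  4 × C: 3 H each → 12
  4 × C: no H
  3 × C: 1 H each → 3
  2 × C: 2 H each → 4
  2 × O: no H
  1 × C (aromatic): no H
  1 × N (charge +1): 1 H
  1 × O: 1 H
  Total hydrogens = 26.
Net charge +1.
Molecular formula: C19H26NO3+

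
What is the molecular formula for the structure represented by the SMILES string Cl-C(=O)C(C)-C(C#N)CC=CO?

C8H10ClNO2

Heavy atoms from the SMILES: 8 C, 1 Cl, 1 N, 2 O.
Implicit hydrogens by atom environment:
  4 × C: 1 H each → 4
  2 × C: no H
  1 × C: 3 H
  1 × C: 2 H
  1 × Cl: no H
  1 × N: no H
  1 × O: 1 H
  1 × O: no H
  Total hydrogens = 10.
Molecular formula: C8H10ClNO2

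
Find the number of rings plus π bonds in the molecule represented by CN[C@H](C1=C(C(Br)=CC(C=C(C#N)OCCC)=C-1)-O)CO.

Molecular formula from the SMILES: C15H19BrN2O3.
DoU = (2C + 2 + N − H − X)/2 = (2·15 + 2 + 2 − 19 − 1)/2 = 14/2 = 7.
(Structurally: 1 ring(s) + 6 π bond(s) = 7.)

7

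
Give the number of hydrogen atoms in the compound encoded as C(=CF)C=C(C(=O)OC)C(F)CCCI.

Hydrogens are implicit in SMILES; fill each atom to its normal valence:
  4 × C: 1 H each → 4
  3 × C: 2 H each → 6
  2 × C: no H
  2 × F: no H
  2 × O: no H
  1 × C: 3 H
  1 × I: no H
  Total hydrogens = 13.

13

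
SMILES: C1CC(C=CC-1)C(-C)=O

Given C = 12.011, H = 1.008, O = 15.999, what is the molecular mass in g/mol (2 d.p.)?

124.18

Molecular formula: C8H12O.
M = 8×12.011 + 12×1.008 + 1×15.999 = 124.18 g/mol.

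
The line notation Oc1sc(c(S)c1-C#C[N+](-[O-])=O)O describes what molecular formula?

C6H3NO4S2

Heavy atoms from the SMILES: 6 C, 1 N, 4 O, 2 S.
Implicit hydrogens by atom environment:
  4 × C (aromatic): no H
  2 × C: no H
  2 × O: 1 H each → 2
  1 × N (charge +1): no H
  1 × O: no H
  1 × O (charge -1): no H
  1 × S: 1 H
  1 × S (aromatic): no H
  Total hydrogens = 3.
Molecular formula: C6H3NO4S2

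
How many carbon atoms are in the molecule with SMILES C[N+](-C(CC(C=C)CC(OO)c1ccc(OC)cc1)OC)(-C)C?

18

The symbol for carbon appears 18 times in the SMILES. Lowercase c denotes aromatic carbon and counts toward C.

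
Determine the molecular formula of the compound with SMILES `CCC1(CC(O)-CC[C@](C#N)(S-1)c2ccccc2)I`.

C15H18INOS

Heavy atoms from the SMILES: 15 C, 1 I, 1 N, 1 O, 1 S.
Implicit hydrogens by atom environment:
  5 × C (aromatic): 1 H each → 5
  4 × C: 2 H each → 8
  3 × C: no H
  1 × C: 3 H
  1 × C: 1 H
  1 × C (aromatic): no H
  1 × I: no H
  1 × N: no H
  1 × O: 1 H
  1 × S: no H
  Total hydrogens = 18.
Molecular formula: C15H18INOS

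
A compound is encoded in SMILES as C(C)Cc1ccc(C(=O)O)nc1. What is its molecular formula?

C9H11NO2

Heavy atoms from the SMILES: 9 C, 1 N, 2 O.
Implicit hydrogens by atom environment:
  3 × C (aromatic): 1 H each → 3
  2 × C: 2 H each → 4
  2 × C (aromatic): no H
  1 × C: 3 H
  1 × C: no H
  1 × N (aromatic): no H
  1 × O: 1 H
  1 × O: no H
  Total hydrogens = 11.
Molecular formula: C9H11NO2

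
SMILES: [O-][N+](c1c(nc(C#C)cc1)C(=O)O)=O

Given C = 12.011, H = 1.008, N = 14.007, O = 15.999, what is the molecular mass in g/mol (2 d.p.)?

192.13

Molecular formula: C8H4N2O4.
M = 8×12.011 + 4×1.008 + 2×14.007 + 4×15.999 = 192.13 g/mol.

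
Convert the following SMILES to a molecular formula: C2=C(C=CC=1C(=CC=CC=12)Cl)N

Heavy atoms from the SMILES: 10 C, 1 Cl, 1 N.
Implicit hydrogens by atom environment:
  6 × C (aromatic): 1 H each → 6
  4 × C (aromatic): no H
  1 × Cl: no H
  1 × N: 2 H
  Total hydrogens = 8.
Molecular formula: C10H8ClN

C10H8ClN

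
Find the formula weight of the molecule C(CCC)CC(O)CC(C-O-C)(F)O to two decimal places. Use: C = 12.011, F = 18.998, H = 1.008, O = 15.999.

Molecular formula: C10H21FO3.
M = 10×12.011 + 1×18.998 + 21×1.008 + 3×15.999 = 208.27 g/mol.

208.27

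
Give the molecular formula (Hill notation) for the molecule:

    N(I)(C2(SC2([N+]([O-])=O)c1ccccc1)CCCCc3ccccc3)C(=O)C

C20H21IN2O3S

Heavy atoms from the SMILES: 20 C, 1 I, 2 N, 3 O, 1 S.
Implicit hydrogens by atom environment:
  10 × C (aromatic): 1 H each → 10
  4 × C: 2 H each → 8
  3 × C: no H
  2 × C (aromatic): no H
  2 × O: no H
  1 × C: 3 H
  1 × I: no H
  1 × N (charge +1): no H
  1 × N: no H
  1 × O (charge -1): no H
  1 × S: no H
  Total hydrogens = 21.
Molecular formula: C20H21IN2O3S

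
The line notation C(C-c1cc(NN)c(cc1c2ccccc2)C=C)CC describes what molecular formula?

Heavy atoms from the SMILES: 18 C, 2 N.
Implicit hydrogens by atom environment:
  7 × C (aromatic): 1 H each → 7
  5 × C (aromatic): no H
  4 × C: 2 H each → 8
  1 × C: 3 H
  1 × C: 1 H
  1 × N: 2 H
  1 × N: 1 H
  Total hydrogens = 22.
Molecular formula: C18H22N2

C18H22N2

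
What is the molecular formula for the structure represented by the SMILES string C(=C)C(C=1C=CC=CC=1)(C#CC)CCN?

C14H17N

Heavy atoms from the SMILES: 14 C, 1 N.
Implicit hydrogens by atom environment:
  5 × C (aromatic): 1 H each → 5
  3 × C: 2 H each → 6
  3 × C: no H
  1 × C: 3 H
  1 × C: 1 H
  1 × C (aromatic): no H
  1 × N: 2 H
  Total hydrogens = 17.
Molecular formula: C14H17N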